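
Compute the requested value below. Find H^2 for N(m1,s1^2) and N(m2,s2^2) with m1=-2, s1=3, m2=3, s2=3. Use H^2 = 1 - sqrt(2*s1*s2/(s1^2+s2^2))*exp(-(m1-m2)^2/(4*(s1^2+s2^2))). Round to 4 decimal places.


Squared Hellinger distance for Gaussians:
H^2 = 1 - sqrt(2*s1*s2/(s1^2+s2^2)) * exp(-(m1-m2)^2/(4*(s1^2+s2^2))).
s1^2 = 9, s2^2 = 9, s1^2+s2^2 = 18.
sqrt(2*3*3/(18)) = 1.0.
(m1-m2)^2 = (-5)^2 = 25.
exp(-25/(4*18)) = exp(-0.347222) = 0.706648.
H^2 = 1 - 1.0*0.706648 = 0.2934

0.2934


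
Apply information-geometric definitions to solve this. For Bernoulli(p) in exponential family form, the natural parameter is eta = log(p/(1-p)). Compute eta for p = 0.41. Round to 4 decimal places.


Natural parameter for Bernoulli: eta = log(p/(1-p)).
p = 0.41, 1-p = 0.59.
p/(1-p) = 0.694915.
eta = log(0.694915) = -0.3640

-0.3640


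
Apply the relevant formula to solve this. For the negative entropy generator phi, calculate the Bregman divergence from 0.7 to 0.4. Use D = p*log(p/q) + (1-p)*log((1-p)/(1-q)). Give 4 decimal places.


Bregman divergence with negative entropy generator:
D = p*log(p/q) + (1-p)*log((1-p)/(1-q)).
p = 0.7, q = 0.4.
p*log(p/q) = 0.7*log(0.7/0.4) = 0.391731.
(1-p)*log((1-p)/(1-q)) = 0.3*log(0.3/0.6) = -0.207944.
D = 0.391731 + -0.207944 = 0.1838

0.1838


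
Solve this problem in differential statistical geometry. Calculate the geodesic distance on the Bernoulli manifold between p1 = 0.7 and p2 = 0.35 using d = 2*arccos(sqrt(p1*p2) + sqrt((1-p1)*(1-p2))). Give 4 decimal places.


Geodesic distance on Bernoulli manifold:
d(p1,p2) = 2*arccos(sqrt(p1*p2) + sqrt((1-p1)*(1-p2))).
sqrt(p1*p2) = sqrt(0.7*0.35) = 0.494975.
sqrt((1-p1)*(1-p2)) = sqrt(0.3*0.65) = 0.441588.
arg = 0.494975 + 0.441588 = 0.936563.
d = 2*arccos(0.936563) = 0.7162

0.7162


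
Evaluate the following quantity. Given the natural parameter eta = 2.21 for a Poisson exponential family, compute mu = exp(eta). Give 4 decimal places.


Expectation parameter for Poisson exponential family:
mu = exp(eta).
eta = 2.21.
mu = exp(2.21) = 9.1157

9.1157


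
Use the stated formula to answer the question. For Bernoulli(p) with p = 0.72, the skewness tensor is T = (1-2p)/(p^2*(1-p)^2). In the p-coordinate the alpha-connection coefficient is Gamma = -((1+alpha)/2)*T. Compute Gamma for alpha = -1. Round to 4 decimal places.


Skewness (Amari-Chentsov) tensor: T = (1-2p)/(p^2*(1-p)^2).
p = 0.72, 1-2p = -0.44, p^2 = 0.5184, (1-p)^2 = 0.0784.
T = -0.44/(0.5184 * 0.0784) = -10.82609.
In the p-coordinate, Gamma^(alpha) = Gamma^(0) - (alpha/2)*T with Gamma^(0) = (1/2)*g'(p) = -T/2,
so Gamma^(alpha) = -((1+alpha)/2)*T.
alpha = -1, -(1+alpha)/2 = 0.0.
Gamma = 0.0 * -10.82609 = 0.0000

0.0000


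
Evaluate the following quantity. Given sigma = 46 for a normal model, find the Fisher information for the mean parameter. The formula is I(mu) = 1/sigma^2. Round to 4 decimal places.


The Fisher information for the mean of a normal distribution is I(mu) = 1/sigma^2.
sigma = 46, so sigma^2 = 2116.
I(mu) = 1/2116 = 0.0005

0.0005


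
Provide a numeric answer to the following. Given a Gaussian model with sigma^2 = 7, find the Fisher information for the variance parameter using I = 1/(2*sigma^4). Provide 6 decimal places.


Fisher information for variance: I(sigma^2) = 1/(2*sigma^4).
sigma^2 = 7, so sigma^4 = 49.
I = 1/(2*49) = 1/98 = 0.010204

0.010204


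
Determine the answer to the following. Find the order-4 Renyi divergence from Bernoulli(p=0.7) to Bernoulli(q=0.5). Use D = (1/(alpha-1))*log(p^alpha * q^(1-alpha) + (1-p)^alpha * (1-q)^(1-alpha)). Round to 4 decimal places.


Renyi divergence of order alpha between Bernoulli distributions:
D = (1/(alpha-1))*log(p^alpha * q^(1-alpha) + (1-p)^alpha * (1-q)^(1-alpha)).
alpha = 4, p = 0.7, q = 0.5.
p^alpha * q^(1-alpha) = 0.7^4 * 0.5^-3 = 1.9208.
(1-p)^alpha * (1-q)^(1-alpha) = 0.3^4 * 0.5^-3 = 0.0648.
sum = 1.9208 + 0.0648 = 1.9856.
D = (1/3)*log(1.9856) = 0.2286

0.2286


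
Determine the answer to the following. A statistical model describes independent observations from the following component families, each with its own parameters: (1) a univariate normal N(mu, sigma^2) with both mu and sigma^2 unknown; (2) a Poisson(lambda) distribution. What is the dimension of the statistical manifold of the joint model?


The dimension of a statistical manifold equals the number of free
(independent) real parameters of the model. For a product of independent
blocks the parameter counts add.
- normal (mu, sigma^2): 2.
- Poisson (lambda): 1.
Total = 2 + 1 = 3.
Dimension = 3

3


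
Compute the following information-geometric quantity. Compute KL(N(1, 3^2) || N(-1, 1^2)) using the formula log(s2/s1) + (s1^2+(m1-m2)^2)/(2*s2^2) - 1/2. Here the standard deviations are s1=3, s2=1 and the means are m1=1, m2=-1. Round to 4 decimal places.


KL divergence between normal distributions:
KL = log(s2/s1) + (s1^2 + (m1-m2)^2)/(2*s2^2) - 1/2.
log(1/3) = -1.098612.
(3^2 + (1--1)^2)/(2*1^2) = (9 + 4)/2 = 6.5.
KL = -1.098612 + 6.5 - 0.5 = 4.9014

4.9014


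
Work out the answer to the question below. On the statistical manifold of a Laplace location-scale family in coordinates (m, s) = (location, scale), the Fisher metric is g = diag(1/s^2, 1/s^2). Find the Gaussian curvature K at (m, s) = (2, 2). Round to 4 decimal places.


The metric has the form g = (A dm^2 + B ds^2)/s^2 with A = 1, B = 1.
Substitute u = sqrt(A/B)*m: g = B*(du^2 + ds^2)/s^2, i.e. B times the
Poincare upper half-plane metric, which has constant Gaussian curvature -1.
Scaling a 2D metric by a constant c divides the Gaussian curvature by c,
so K = -1/B = -1/(1) = -1.0000 everywhere (the point (m, s) = (2, 2) is irrelevant:
the curvature is constant).
The requested Gaussian curvature is K = -1.0000.

-1.0000


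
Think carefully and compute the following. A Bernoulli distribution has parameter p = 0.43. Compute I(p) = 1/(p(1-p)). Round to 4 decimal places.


For Bernoulli(p), Fisher information is I(p) = 1/(p*(1-p)).
p = 0.43, 1-p = 0.57.
p*(1-p) = 0.2451.
I(p) = 1/0.2451 = 4.0800

4.0800


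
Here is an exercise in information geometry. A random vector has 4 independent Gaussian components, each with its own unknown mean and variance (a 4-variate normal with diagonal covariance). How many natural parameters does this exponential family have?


Exponential family dimension calculation:
Each univariate normal has two natural parameters (mu/sigma^2 and -1/(2 sigma^2)).
With 4 independent components, dim = 2 * 4 = 8.

8


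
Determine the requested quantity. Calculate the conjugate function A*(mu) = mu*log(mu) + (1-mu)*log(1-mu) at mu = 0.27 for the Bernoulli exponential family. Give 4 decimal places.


Legendre transform for Bernoulli:
A*(mu) = mu*log(mu) + (1-mu)*log(1-mu).
mu = 0.27, 1-mu = 0.73.
mu*log(mu) = 0.27*log(0.27) = -0.35352.
(1-mu)*log(1-mu) = 0.73*log(0.73) = -0.229739.
A* = -0.35352 + -0.229739 = -0.5833

-0.5833


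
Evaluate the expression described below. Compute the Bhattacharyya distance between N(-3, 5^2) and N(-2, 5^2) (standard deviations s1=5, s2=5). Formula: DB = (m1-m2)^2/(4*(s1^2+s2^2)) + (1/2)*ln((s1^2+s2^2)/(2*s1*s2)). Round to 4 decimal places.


Bhattacharyya distance between two Gaussians:
DB = (m1-m2)^2/(4*(s1^2+s2^2)) + (1/2)*ln((s1^2+s2^2)/(2*s1*s2)).
(m1-m2)^2 = (-1)^2 = 1.
s1^2+s2^2 = 25 + 25 = 50.
term1 = 1/200 = 0.005.
term2 = 0.5*ln(50/50.0) = 0.0.
DB = 0.005 + 0.0 = 0.0050

0.0050


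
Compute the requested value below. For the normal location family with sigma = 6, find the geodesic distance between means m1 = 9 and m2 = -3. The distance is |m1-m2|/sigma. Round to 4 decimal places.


On the fixed-variance normal subfamily, geodesic distance = |m1-m2|/sigma.
|9 - -3| = 12.
sigma = 6.
d = 12/6 = 2.0000

2.0000


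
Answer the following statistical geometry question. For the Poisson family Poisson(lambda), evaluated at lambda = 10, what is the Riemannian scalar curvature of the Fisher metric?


This family has a single free parameter, so its statistical manifold
is 1-dimensional. The Riemann curvature tensor of any 1-dimensional
Riemannian manifold vanishes identically, so R = 0.

0


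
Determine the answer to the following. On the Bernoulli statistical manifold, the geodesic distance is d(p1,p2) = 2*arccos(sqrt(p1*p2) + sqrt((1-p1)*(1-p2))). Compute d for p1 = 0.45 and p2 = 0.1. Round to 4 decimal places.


Geodesic distance on Bernoulli manifold:
d(p1,p2) = 2*arccos(sqrt(p1*p2) + sqrt((1-p1)*(1-p2))).
sqrt(p1*p2) = sqrt(0.45*0.1) = 0.212132.
sqrt((1-p1)*(1-p2)) = sqrt(0.55*0.9) = 0.703562.
arg = 0.212132 + 0.703562 = 0.915694.
d = 2*arccos(0.915694) = 0.8271

0.8271


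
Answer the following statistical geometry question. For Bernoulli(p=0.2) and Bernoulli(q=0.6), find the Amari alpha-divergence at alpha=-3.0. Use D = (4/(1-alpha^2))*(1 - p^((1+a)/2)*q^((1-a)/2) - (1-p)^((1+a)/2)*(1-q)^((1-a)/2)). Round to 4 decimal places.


Amari alpha-divergence:
D = (4/(1-alpha^2))*(1 - p^((1+a)/2)*q^((1-a)/2) - (1-p)^((1+a)/2)*(1-q)^((1-a)/2)).
alpha = -3.0, p = 0.2, q = 0.6.
e1 = (1+alpha)/2 = -1.0, e2 = (1-alpha)/2 = 2.0.
t1 = p^e1 * q^e2 = 0.2^-1.0 * 0.6^2.0 = 1.8.
t2 = (1-p)^e1 * (1-q)^e2 = 0.8^-1.0 * 0.4^2.0 = 0.2.
4/(1-alpha^2) = -0.5.
D = -0.5*(1 - 1.8 - 0.2) = 0.5000

0.5000


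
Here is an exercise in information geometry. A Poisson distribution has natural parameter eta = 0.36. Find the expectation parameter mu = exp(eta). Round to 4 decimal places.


Expectation parameter for Poisson exponential family:
mu = exp(eta).
eta = 0.36.
mu = exp(0.36) = 1.4333

1.4333


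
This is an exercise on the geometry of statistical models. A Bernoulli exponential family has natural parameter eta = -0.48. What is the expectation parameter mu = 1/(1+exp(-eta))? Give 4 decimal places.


Dual coordinate (expectation parameter) for Bernoulli:
mu = 1/(1+exp(-eta)).
eta = -0.48.
exp(-eta) = exp(0.48) = 1.616074.
mu = 1/(1+1.616074) = 0.3823

0.3823


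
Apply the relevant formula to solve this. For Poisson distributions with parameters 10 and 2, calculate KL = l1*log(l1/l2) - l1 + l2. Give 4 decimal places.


KL divergence for Poisson:
KL = l1*log(l1/l2) - l1 + l2.
l1 = 10, l2 = 2.
log(10/2) = 1.609438.
l1*log(l1/l2) = 10 * 1.609438 = 16.094379.
KL = 16.094379 - 10 + 2 = 8.0944

8.0944


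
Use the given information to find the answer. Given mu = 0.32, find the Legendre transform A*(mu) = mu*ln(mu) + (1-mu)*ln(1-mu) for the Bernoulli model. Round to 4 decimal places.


Legendre transform for Bernoulli:
A*(mu) = mu*log(mu) + (1-mu)*log(1-mu).
mu = 0.32, 1-mu = 0.68.
mu*log(mu) = 0.32*log(0.32) = -0.364619.
(1-mu)*log(1-mu) = 0.68*log(0.68) = -0.26225.
A* = -0.364619 + -0.26225 = -0.6269

-0.6269


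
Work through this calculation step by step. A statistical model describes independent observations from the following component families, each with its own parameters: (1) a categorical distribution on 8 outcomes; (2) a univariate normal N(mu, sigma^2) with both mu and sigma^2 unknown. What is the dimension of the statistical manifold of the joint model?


The dimension of a statistical manifold equals the number of free
(independent) real parameters of the model. For a product of independent
blocks the parameter counts add.
- categorical on 8 outcomes (probabilities sum to 1): 8-1 = 7.
- normal (mu, sigma^2): 2.
Total = 7 + 2 = 9.
Dimension = 9

9


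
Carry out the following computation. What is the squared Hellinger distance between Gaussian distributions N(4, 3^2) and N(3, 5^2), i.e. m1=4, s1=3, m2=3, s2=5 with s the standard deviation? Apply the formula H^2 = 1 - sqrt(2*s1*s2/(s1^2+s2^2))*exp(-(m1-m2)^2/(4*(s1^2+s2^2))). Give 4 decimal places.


Squared Hellinger distance for Gaussians:
H^2 = 1 - sqrt(2*s1*s2/(s1^2+s2^2)) * exp(-(m1-m2)^2/(4*(s1^2+s2^2))).
s1^2 = 9, s2^2 = 25, s1^2+s2^2 = 34.
sqrt(2*3*5/(34)) = 0.939336.
(m1-m2)^2 = (1)^2 = 1.
exp(-1/(4*34)) = exp(-0.007353) = 0.992674.
H^2 = 1 - 0.939336*0.992674 = 0.0675

0.0675


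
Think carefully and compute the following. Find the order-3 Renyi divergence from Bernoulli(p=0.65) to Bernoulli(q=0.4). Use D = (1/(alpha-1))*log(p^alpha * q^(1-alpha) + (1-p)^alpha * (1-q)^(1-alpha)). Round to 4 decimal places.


Renyi divergence of order alpha between Bernoulli distributions:
D = (1/(alpha-1))*log(p^alpha * q^(1-alpha) + (1-p)^alpha * (1-q)^(1-alpha)).
alpha = 3, p = 0.65, q = 0.4.
p^alpha * q^(1-alpha) = 0.65^3 * 0.4^-2 = 1.716406.
(1-p)^alpha * (1-q)^(1-alpha) = 0.35^3 * 0.6^-2 = 0.119097.
sum = 1.716406 + 0.119097 = 1.835503.
D = (1/2)*log(1.835503) = 0.3037

0.3037


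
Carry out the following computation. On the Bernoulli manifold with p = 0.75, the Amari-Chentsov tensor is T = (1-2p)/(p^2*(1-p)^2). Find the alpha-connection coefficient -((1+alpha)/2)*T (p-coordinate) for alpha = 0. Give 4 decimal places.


Skewness (Amari-Chentsov) tensor: T = (1-2p)/(p^2*(1-p)^2).
p = 0.75, 1-2p = -0.5, p^2 = 0.5625, (1-p)^2 = 0.0625.
T = -0.5/(0.5625 * 0.0625) = -14.222222.
In the p-coordinate, Gamma^(alpha) = Gamma^(0) - (alpha/2)*T with Gamma^(0) = (1/2)*g'(p) = -T/2,
so Gamma^(alpha) = -((1+alpha)/2)*T.
alpha = 0, -(1+alpha)/2 = -0.5.
Gamma = -0.5 * -14.222222 = 7.1111

7.1111


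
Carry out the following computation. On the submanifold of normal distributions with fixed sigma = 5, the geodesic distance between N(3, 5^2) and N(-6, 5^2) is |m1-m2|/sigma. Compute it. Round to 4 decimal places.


On the fixed-variance normal subfamily, geodesic distance = |m1-m2|/sigma.
|3 - -6| = 9.
sigma = 5.
d = 9/5 = 1.8000

1.8000


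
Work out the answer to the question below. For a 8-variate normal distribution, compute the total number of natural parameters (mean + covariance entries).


Exponential family dimension calculation:
For 8-dim MVN: mean has 8 params, covariance has 8*9/2 = 36 unique entries.
Total dim = 8 + 36 = 44.

44


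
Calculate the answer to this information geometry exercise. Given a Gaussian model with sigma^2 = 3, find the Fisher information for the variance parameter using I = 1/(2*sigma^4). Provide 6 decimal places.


Fisher information for variance: I(sigma^2) = 1/(2*sigma^4).
sigma^2 = 3, so sigma^4 = 9.
I = 1/(2*9) = 1/18 = 0.055556

0.055556


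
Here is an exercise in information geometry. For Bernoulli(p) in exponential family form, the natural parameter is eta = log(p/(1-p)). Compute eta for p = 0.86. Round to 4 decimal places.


Natural parameter for Bernoulli: eta = log(p/(1-p)).
p = 0.86, 1-p = 0.14.
p/(1-p) = 6.142857.
eta = log(6.142857) = 1.8153

1.8153


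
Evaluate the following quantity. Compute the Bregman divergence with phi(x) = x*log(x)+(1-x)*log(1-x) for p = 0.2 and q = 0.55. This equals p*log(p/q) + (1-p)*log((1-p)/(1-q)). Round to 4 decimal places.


Bregman divergence with negative entropy generator:
D = p*log(p/q) + (1-p)*log((1-p)/(1-q)).
p = 0.2, q = 0.55.
p*log(p/q) = 0.2*log(0.2/0.55) = -0.20232.
(1-p)*log((1-p)/(1-q)) = 0.8*log(0.8/0.45) = 0.460291.
D = -0.20232 + 0.460291 = 0.2580

0.2580


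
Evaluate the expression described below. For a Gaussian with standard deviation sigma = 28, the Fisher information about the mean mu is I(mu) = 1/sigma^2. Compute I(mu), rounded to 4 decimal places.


The Fisher information for the mean of a normal distribution is I(mu) = 1/sigma^2.
sigma = 28, so sigma^2 = 784.
I(mu) = 1/784 = 0.0013

0.0013


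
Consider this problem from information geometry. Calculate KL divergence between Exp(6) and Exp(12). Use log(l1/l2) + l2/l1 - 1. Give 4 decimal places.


KL divergence for exponential family:
KL = log(l1/l2) + l2/l1 - 1.
log(6/12) = -0.693147.
12/6 = 2.0.
KL = -0.693147 + 2.0 - 1 = 0.3069

0.3069


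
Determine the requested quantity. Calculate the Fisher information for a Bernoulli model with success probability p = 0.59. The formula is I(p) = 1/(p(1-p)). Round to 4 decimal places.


For Bernoulli(p), Fisher information is I(p) = 1/(p*(1-p)).
p = 0.59, 1-p = 0.41.
p*(1-p) = 0.2419.
I(p) = 1/0.2419 = 4.1339

4.1339


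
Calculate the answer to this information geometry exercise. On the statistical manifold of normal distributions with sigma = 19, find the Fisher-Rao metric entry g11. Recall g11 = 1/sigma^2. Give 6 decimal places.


For the 2-parameter normal family, the Fisher metric has:
  g11 = 1/sigma^2, g22 = 2/sigma^2.
sigma = 19, sigma^2 = 361.
g11 = 0.002770

0.002770


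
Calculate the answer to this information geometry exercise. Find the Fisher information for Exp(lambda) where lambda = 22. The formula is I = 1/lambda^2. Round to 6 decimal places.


Fisher information for exponential: I(lambda) = 1/lambda^2.
lambda = 22, lambda^2 = 484.
I = 1/484 = 0.002066

0.002066


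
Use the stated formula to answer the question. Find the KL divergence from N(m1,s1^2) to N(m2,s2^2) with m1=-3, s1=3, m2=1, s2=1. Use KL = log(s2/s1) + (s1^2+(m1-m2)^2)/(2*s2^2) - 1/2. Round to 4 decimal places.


KL divergence between normal distributions:
KL = log(s2/s1) + (s1^2 + (m1-m2)^2)/(2*s2^2) - 1/2.
log(1/3) = -1.098612.
(3^2 + (-3-1)^2)/(2*1^2) = (9 + 16)/2 = 12.5.
KL = -1.098612 + 12.5 - 0.5 = 10.9014

10.9014


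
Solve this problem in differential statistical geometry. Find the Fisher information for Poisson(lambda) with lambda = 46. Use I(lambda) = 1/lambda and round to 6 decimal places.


Fisher information for Poisson: I(lambda) = 1/lambda.
lambda = 46.
I(lambda) = 1/46 = 0.021739

0.021739


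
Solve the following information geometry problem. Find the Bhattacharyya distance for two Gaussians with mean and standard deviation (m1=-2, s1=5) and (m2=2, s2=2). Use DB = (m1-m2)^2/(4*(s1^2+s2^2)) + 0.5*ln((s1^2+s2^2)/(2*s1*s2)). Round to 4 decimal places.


Bhattacharyya distance between two Gaussians:
DB = (m1-m2)^2/(4*(s1^2+s2^2)) + (1/2)*ln((s1^2+s2^2)/(2*s1*s2)).
(m1-m2)^2 = (-4)^2 = 16.
s1^2+s2^2 = 25 + 4 = 29.
term1 = 16/116 = 0.137931.
term2 = 0.5*ln(29/20.0) = 0.185782.
DB = 0.137931 + 0.185782 = 0.3237

0.3237


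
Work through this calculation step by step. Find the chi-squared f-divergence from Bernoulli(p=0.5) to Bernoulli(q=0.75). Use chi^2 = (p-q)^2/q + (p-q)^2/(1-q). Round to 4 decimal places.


Chi-squared divergence between Bernoulli distributions:
chi^2 = (p-q)^2/q + (p-q)^2/(1-q).
p = 0.5, q = 0.75, p-q = -0.25.
(p-q)^2 = 0.0625.
term1 = 0.0625/0.75 = 0.083333.
term2 = 0.0625/0.25 = 0.25.
chi^2 = 0.083333 + 0.25 = 0.3333

0.3333


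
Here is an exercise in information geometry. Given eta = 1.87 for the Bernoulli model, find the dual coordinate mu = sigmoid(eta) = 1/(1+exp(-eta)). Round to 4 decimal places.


Dual coordinate (expectation parameter) for Bernoulli:
mu = 1/(1+exp(-eta)).
eta = 1.87.
exp(-eta) = exp(-1.87) = 0.154124.
mu = 1/(1+0.154124) = 0.8665

0.8665


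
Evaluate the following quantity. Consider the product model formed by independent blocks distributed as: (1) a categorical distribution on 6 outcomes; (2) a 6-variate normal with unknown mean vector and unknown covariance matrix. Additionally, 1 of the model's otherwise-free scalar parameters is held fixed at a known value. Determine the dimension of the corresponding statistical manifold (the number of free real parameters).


The dimension of a statistical manifold equals the number of free
(independent) real parameters of the model. For a product of independent
blocks the parameter counts add.
- categorical on 6 outcomes (probabilities sum to 1): 6-1 = 5.
- 6-variate normal: 6 (mean) + 6*7/2 = 21 (symmetric covariance) = 27.
Total = 5 + 27 = 32.
1 parameter(s) fixed at known values: 32 - 1 = 31.
Dimension = 31

31


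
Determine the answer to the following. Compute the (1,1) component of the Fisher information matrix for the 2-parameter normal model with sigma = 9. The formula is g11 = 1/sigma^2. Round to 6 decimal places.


For the 2-parameter normal family, the Fisher metric has:
  g11 = 1/sigma^2, g22 = 2/sigma^2.
sigma = 9, sigma^2 = 81.
g11 = 0.012346

0.012346


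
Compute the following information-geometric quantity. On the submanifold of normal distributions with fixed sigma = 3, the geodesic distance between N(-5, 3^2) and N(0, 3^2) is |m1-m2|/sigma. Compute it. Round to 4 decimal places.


On the fixed-variance normal subfamily, geodesic distance = |m1-m2|/sigma.
|-5 - 0| = 5.
sigma = 3.
d = 5/3 = 1.6667

1.6667


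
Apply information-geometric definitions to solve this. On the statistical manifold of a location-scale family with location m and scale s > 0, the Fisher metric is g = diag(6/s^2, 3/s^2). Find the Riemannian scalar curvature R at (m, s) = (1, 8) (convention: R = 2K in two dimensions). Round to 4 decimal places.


The metric has the form g = (A dm^2 + B ds^2)/s^2 with A = 6, B = 3.
Substitute u = sqrt(A/B)*m: g = B*(du^2 + ds^2)/s^2, i.e. B times the
Poincare upper half-plane metric, which has constant Gaussian curvature -1.
Scaling a 2D metric by a constant c divides the Gaussian curvature by c,
so K = -1/B = -1/(3) = -0.3333 everywhere (the point (m, s) = (1, 8) is irrelevant:
the curvature is constant).
Scalar curvature in dimension 2: R = 2K = -2/(3) = -0.6667.

-0.6667


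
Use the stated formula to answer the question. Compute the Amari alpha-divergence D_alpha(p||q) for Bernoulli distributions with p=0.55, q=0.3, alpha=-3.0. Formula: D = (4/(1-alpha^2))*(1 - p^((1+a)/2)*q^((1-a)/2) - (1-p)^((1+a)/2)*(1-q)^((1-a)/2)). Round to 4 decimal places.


Amari alpha-divergence:
D = (4/(1-alpha^2))*(1 - p^((1+a)/2)*q^((1-a)/2) - (1-p)^((1+a)/2)*(1-q)^((1-a)/2)).
alpha = -3.0, p = 0.55, q = 0.3.
e1 = (1+alpha)/2 = -1.0, e2 = (1-alpha)/2 = 2.0.
t1 = p^e1 * q^e2 = 0.55^-1.0 * 0.3^2.0 = 0.163636.
t2 = (1-p)^e1 * (1-q)^e2 = 0.45^-1.0 * 0.7^2.0 = 1.088889.
4/(1-alpha^2) = -0.5.
D = -0.5*(1 - 0.163636 - 1.088889) = 0.1263

0.1263


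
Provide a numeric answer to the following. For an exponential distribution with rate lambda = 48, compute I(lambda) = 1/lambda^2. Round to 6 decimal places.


Fisher information for exponential: I(lambda) = 1/lambda^2.
lambda = 48, lambda^2 = 2304.
I = 1/2304 = 0.000434

0.000434


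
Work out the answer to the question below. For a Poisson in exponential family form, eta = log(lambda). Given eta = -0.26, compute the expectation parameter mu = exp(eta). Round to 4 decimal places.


Expectation parameter for Poisson exponential family:
mu = exp(eta).
eta = -0.26.
mu = exp(-0.26) = 0.7711

0.7711


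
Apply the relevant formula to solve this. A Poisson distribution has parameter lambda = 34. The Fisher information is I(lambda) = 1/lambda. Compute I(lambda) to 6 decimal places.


Fisher information for Poisson: I(lambda) = 1/lambda.
lambda = 34.
I(lambda) = 1/34 = 0.029412

0.029412


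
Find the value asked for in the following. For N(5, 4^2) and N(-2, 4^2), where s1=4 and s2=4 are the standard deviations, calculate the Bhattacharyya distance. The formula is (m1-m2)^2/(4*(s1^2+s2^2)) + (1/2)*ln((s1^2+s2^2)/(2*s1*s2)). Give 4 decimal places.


Bhattacharyya distance between two Gaussians:
DB = (m1-m2)^2/(4*(s1^2+s2^2)) + (1/2)*ln((s1^2+s2^2)/(2*s1*s2)).
(m1-m2)^2 = (7)^2 = 49.
s1^2+s2^2 = 16 + 16 = 32.
term1 = 49/128 = 0.382812.
term2 = 0.5*ln(32/32.0) = 0.0.
DB = 0.382812 + 0.0 = 0.3828

0.3828


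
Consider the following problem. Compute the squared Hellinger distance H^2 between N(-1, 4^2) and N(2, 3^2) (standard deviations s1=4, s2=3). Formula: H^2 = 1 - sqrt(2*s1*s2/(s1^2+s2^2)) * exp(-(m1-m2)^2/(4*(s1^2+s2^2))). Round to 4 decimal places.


Squared Hellinger distance for Gaussians:
H^2 = 1 - sqrt(2*s1*s2/(s1^2+s2^2)) * exp(-(m1-m2)^2/(4*(s1^2+s2^2))).
s1^2 = 16, s2^2 = 9, s1^2+s2^2 = 25.
sqrt(2*4*3/(25)) = 0.979796.
(m1-m2)^2 = (-3)^2 = 9.
exp(-9/(4*25)) = exp(-0.09) = 0.913931.
H^2 = 1 - 0.979796*0.913931 = 0.1045

0.1045


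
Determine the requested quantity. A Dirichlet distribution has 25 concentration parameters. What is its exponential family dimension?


Exponential family dimension calculation:
Dirichlet with 25 components has 25 natural parameters.

25


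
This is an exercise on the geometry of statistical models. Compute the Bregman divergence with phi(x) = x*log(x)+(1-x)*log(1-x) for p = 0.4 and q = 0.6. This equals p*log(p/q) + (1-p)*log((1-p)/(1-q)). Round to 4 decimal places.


Bregman divergence with negative entropy generator:
D = p*log(p/q) + (1-p)*log((1-p)/(1-q)).
p = 0.4, q = 0.6.
p*log(p/q) = 0.4*log(0.4/0.6) = -0.162186.
(1-p)*log((1-p)/(1-q)) = 0.6*log(0.6/0.4) = 0.243279.
D = -0.162186 + 0.243279 = 0.0811

0.0811


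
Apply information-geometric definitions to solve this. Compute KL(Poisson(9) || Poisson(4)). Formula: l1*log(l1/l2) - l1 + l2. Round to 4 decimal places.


KL divergence for Poisson:
KL = l1*log(l1/l2) - l1 + l2.
l1 = 9, l2 = 4.
log(9/4) = 0.81093.
l1*log(l1/l2) = 9 * 0.81093 = 7.298372.
KL = 7.298372 - 9 + 4 = 2.2984

2.2984


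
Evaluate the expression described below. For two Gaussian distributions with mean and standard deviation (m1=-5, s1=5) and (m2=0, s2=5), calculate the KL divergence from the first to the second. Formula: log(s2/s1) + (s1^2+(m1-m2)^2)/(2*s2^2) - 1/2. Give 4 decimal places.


KL divergence between normal distributions:
KL = log(s2/s1) + (s1^2 + (m1-m2)^2)/(2*s2^2) - 1/2.
log(5/5) = 0.0.
(5^2 + (-5-0)^2)/(2*5^2) = (25 + 25)/50 = 1.0.
KL = 0.0 + 1.0 - 0.5 = 0.5000

0.5000


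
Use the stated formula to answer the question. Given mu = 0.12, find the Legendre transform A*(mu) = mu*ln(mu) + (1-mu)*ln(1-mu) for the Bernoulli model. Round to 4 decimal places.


Legendre transform for Bernoulli:
A*(mu) = mu*log(mu) + (1-mu)*log(1-mu).
mu = 0.12, 1-mu = 0.88.
mu*log(mu) = 0.12*log(0.12) = -0.254432.
(1-mu)*log(1-mu) = 0.88*log(0.88) = -0.112493.
A* = -0.254432 + -0.112493 = -0.3669

-0.3669


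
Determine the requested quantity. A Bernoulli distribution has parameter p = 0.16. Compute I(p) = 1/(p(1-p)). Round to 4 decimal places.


For Bernoulli(p), Fisher information is I(p) = 1/(p*(1-p)).
p = 0.16, 1-p = 0.84.
p*(1-p) = 0.1344.
I(p) = 1/0.1344 = 7.4405

7.4405


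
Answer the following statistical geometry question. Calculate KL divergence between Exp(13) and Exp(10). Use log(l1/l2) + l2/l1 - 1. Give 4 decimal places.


KL divergence for exponential family:
KL = log(l1/l2) + l2/l1 - 1.
log(13/10) = 0.262364.
10/13 = 0.769231.
KL = 0.262364 + 0.769231 - 1 = 0.0316

0.0316


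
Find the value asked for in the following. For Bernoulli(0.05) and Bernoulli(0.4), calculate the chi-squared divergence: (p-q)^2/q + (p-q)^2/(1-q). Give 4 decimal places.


Chi-squared divergence between Bernoulli distributions:
chi^2 = (p-q)^2/q + (p-q)^2/(1-q).
p = 0.05, q = 0.4, p-q = -0.35.
(p-q)^2 = 0.1225.
term1 = 0.1225/0.4 = 0.30625.
term2 = 0.1225/0.6 = 0.204167.
chi^2 = 0.30625 + 0.204167 = 0.5104

0.5104


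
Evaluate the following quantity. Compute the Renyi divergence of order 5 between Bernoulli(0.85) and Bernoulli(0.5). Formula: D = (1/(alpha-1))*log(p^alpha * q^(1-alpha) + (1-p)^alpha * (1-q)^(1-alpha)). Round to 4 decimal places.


Renyi divergence of order alpha between Bernoulli distributions:
D = (1/(alpha-1))*log(p^alpha * q^(1-alpha) + (1-p)^alpha * (1-q)^(1-alpha)).
alpha = 5, p = 0.85, q = 0.5.
p^alpha * q^(1-alpha) = 0.85^5 * 0.5^-4 = 7.099285.
(1-p)^alpha * (1-q)^(1-alpha) = 0.15^5 * 0.5^-4 = 0.001215.
sum = 7.099285 + 0.001215 = 7.1005.
D = (1/4)*log(7.1005) = 0.4900

0.4900


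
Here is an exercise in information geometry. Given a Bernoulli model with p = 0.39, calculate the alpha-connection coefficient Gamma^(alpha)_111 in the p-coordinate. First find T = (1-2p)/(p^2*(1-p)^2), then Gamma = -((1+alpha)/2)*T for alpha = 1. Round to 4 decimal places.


Skewness (Amari-Chentsov) tensor: T = (1-2p)/(p^2*(1-p)^2).
p = 0.39, 1-2p = 0.22, p^2 = 0.1521, (1-p)^2 = 0.3721.
T = 0.22/(0.1521 * 0.3721) = 3.887172.
In the p-coordinate, Gamma^(alpha) = Gamma^(0) - (alpha/2)*T with Gamma^(0) = (1/2)*g'(p) = -T/2,
so Gamma^(alpha) = -((1+alpha)/2)*T.
alpha = 1, -(1+alpha)/2 = -1.0.
Gamma = -1.0 * 3.887172 = -3.8872

-3.8872


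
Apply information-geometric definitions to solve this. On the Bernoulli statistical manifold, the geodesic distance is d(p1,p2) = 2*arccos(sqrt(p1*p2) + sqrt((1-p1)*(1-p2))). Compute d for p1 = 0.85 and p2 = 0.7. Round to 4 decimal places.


Geodesic distance on Bernoulli manifold:
d(p1,p2) = 2*arccos(sqrt(p1*p2) + sqrt((1-p1)*(1-p2))).
sqrt(p1*p2) = sqrt(0.85*0.7) = 0.771362.
sqrt((1-p1)*(1-p2)) = sqrt(0.15*0.3) = 0.212132.
arg = 0.771362 + 0.212132 = 0.983494.
d = 2*arccos(0.983494) = 0.3639

0.3639


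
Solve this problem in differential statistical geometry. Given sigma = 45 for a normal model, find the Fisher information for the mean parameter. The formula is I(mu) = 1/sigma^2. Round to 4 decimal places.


The Fisher information for the mean of a normal distribution is I(mu) = 1/sigma^2.
sigma = 45, so sigma^2 = 2025.
I(mu) = 1/2025 = 0.0005

0.0005


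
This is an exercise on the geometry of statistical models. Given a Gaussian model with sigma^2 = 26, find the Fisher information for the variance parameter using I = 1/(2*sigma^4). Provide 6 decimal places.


Fisher information for variance: I(sigma^2) = 1/(2*sigma^4).
sigma^2 = 26, so sigma^4 = 676.
I = 1/(2*676) = 1/1352 = 0.000740

0.000740


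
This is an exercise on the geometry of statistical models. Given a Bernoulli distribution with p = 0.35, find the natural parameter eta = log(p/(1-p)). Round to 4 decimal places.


Natural parameter for Bernoulli: eta = log(p/(1-p)).
p = 0.35, 1-p = 0.65.
p/(1-p) = 0.538462.
eta = log(0.538462) = -0.6190

-0.6190


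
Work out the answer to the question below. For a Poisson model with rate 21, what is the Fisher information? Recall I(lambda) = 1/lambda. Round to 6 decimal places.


Fisher information for Poisson: I(lambda) = 1/lambda.
lambda = 21.
I(lambda) = 1/21 = 0.047619

0.047619


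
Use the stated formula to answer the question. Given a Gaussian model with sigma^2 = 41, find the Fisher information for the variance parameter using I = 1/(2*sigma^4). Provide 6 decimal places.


Fisher information for variance: I(sigma^2) = 1/(2*sigma^4).
sigma^2 = 41, so sigma^4 = 1681.
I = 1/(2*1681) = 1/3362 = 0.000297

0.000297


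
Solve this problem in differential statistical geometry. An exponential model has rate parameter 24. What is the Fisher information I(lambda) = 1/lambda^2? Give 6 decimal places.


Fisher information for exponential: I(lambda) = 1/lambda^2.
lambda = 24, lambda^2 = 576.
I = 1/576 = 0.001736

0.001736


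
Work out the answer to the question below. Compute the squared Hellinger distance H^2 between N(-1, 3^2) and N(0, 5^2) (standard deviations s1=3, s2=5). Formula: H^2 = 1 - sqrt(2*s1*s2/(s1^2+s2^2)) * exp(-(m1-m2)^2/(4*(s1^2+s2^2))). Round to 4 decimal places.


Squared Hellinger distance for Gaussians:
H^2 = 1 - sqrt(2*s1*s2/(s1^2+s2^2)) * exp(-(m1-m2)^2/(4*(s1^2+s2^2))).
s1^2 = 9, s2^2 = 25, s1^2+s2^2 = 34.
sqrt(2*3*5/(34)) = 0.939336.
(m1-m2)^2 = (-1)^2 = 1.
exp(-1/(4*34)) = exp(-0.007353) = 0.992674.
H^2 = 1 - 0.939336*0.992674 = 0.0675

0.0675


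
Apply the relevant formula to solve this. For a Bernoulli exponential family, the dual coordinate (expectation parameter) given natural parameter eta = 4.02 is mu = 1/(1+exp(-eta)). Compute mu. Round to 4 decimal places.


Dual coordinate (expectation parameter) for Bernoulli:
mu = 1/(1+exp(-eta)).
eta = 4.02.
exp(-eta) = exp(-4.02) = 0.017953.
mu = 1/(1+0.017953) = 0.9824

0.9824


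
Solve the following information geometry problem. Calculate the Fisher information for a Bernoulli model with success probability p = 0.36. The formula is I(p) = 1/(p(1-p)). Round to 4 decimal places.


For Bernoulli(p), Fisher information is I(p) = 1/(p*(1-p)).
p = 0.36, 1-p = 0.64.
p*(1-p) = 0.2304.
I(p) = 1/0.2304 = 4.3403

4.3403


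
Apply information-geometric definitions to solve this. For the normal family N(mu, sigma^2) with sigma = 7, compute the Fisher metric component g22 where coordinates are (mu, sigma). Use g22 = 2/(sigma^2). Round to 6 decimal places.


For the 2-parameter normal family, the Fisher metric has:
  g11 = 1/sigma^2, g22 = 2/sigma^2.
sigma = 7, sigma^2 = 49.
g22 = 0.040816

0.040816


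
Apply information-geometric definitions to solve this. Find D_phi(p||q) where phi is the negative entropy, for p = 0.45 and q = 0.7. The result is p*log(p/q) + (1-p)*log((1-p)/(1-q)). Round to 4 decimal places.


Bregman divergence with negative entropy generator:
D = p*log(p/q) + (1-p)*log((1-p)/(1-q)).
p = 0.45, q = 0.7.
p*log(p/q) = 0.45*log(0.45/0.7) = -0.198825.
(1-p)*log((1-p)/(1-q)) = 0.55*log(0.55/0.3) = 0.333375.
D = -0.198825 + 0.333375 = 0.1345

0.1345


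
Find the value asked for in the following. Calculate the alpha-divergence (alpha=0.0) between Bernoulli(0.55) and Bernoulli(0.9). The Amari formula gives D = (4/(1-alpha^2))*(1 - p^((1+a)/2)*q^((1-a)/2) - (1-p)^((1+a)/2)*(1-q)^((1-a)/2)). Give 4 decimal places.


Amari alpha-divergence:
D = (4/(1-alpha^2))*(1 - p^((1+a)/2)*q^((1-a)/2) - (1-p)^((1+a)/2)*(1-q)^((1-a)/2)).
alpha = 0.0, p = 0.55, q = 0.9.
e1 = (1+alpha)/2 = 0.5, e2 = (1-alpha)/2 = 0.5.
t1 = p^e1 * q^e2 = 0.55^0.5 * 0.9^0.5 = 0.703562.
t2 = (1-p)^e1 * (1-q)^e2 = 0.45^0.5 * 0.1^0.5 = 0.212132.
4/(1-alpha^2) = 4.0.
D = 4.0*(1 - 0.703562 - 0.212132) = 0.3372

0.3372


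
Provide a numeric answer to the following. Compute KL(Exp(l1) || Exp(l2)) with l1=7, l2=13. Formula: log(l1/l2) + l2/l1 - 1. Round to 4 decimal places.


KL divergence for exponential family:
KL = log(l1/l2) + l2/l1 - 1.
log(7/13) = -0.619039.
13/7 = 1.857143.
KL = -0.619039 + 1.857143 - 1 = 0.2381

0.2381


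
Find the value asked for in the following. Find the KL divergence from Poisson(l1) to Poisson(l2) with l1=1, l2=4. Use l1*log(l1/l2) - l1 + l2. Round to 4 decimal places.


KL divergence for Poisson:
KL = l1*log(l1/l2) - l1 + l2.
l1 = 1, l2 = 4.
log(1/4) = -1.386294.
l1*log(l1/l2) = 1 * -1.386294 = -1.386294.
KL = -1.386294 - 1 + 4 = 1.6137

1.6137


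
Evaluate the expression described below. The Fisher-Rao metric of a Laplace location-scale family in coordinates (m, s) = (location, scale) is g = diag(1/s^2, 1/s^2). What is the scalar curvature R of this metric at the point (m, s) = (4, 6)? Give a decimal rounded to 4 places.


The metric has the form g = (A dm^2 + B ds^2)/s^2 with A = 1, B = 1.
Substitute u = sqrt(A/B)*m: g = B*(du^2 + ds^2)/s^2, i.e. B times the
Poincare upper half-plane metric, which has constant Gaussian curvature -1.
Scaling a 2D metric by a constant c divides the Gaussian curvature by c,
so K = -1/B = -1/(1) = -1.0000 everywhere (the point (m, s) = (4, 6) is irrelevant:
the curvature is constant).
Scalar curvature in dimension 2: R = 2K = -2/(1) = -2.0000.

-2.0000


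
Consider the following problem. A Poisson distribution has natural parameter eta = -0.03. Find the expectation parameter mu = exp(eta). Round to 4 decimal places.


Expectation parameter for Poisson exponential family:
mu = exp(eta).
eta = -0.03.
mu = exp(-0.03) = 0.9704

0.9704


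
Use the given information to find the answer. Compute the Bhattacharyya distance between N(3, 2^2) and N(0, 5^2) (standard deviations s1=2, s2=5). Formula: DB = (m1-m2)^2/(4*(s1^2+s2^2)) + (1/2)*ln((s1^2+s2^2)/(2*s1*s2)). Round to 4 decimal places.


Bhattacharyya distance between two Gaussians:
DB = (m1-m2)^2/(4*(s1^2+s2^2)) + (1/2)*ln((s1^2+s2^2)/(2*s1*s2)).
(m1-m2)^2 = (3)^2 = 9.
s1^2+s2^2 = 4 + 25 = 29.
term1 = 9/116 = 0.077586.
term2 = 0.5*ln(29/20.0) = 0.185782.
DB = 0.077586 + 0.185782 = 0.2634

0.2634


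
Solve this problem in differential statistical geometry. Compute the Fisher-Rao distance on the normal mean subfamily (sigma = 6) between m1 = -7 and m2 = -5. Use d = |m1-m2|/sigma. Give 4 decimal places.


On the fixed-variance normal subfamily, geodesic distance = |m1-m2|/sigma.
|-7 - -5| = 2.
sigma = 6.
d = 2/6 = 0.3333

0.3333


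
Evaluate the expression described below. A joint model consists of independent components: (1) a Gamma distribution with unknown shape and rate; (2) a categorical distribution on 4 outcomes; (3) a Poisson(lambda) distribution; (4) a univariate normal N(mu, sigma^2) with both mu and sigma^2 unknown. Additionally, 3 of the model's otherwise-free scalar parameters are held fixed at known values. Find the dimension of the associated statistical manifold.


The dimension of a statistical manifold equals the number of free
(independent) real parameters of the model. For a product of independent
blocks the parameter counts add.
- Gamma (shape, rate): 2.
- categorical on 4 outcomes (probabilities sum to 1): 4-1 = 3.
- Poisson (lambda): 1.
- normal (mu, sigma^2): 2.
Total = 2 + 3 + 1 + 2 = 8.
3 parameter(s) fixed at known values: 8 - 3 = 5.
Dimension = 5

5


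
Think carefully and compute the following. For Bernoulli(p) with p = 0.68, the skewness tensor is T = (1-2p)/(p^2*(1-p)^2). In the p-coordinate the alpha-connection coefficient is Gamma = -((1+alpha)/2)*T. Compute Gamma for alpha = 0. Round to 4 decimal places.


Skewness (Amari-Chentsov) tensor: T = (1-2p)/(p^2*(1-p)^2).
p = 0.68, 1-2p = -0.36, p^2 = 0.4624, (1-p)^2 = 0.1024.
T = -0.36/(0.4624 * 0.1024) = -7.602995.
In the p-coordinate, Gamma^(alpha) = Gamma^(0) - (alpha/2)*T with Gamma^(0) = (1/2)*g'(p) = -T/2,
so Gamma^(alpha) = -((1+alpha)/2)*T.
alpha = 0, -(1+alpha)/2 = -0.5.
Gamma = -0.5 * -7.602995 = 3.8015

3.8015


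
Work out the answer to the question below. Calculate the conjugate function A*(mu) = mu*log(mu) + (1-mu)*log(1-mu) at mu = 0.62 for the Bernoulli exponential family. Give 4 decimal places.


Legendre transform for Bernoulli:
A*(mu) = mu*log(mu) + (1-mu)*log(1-mu).
mu = 0.62, 1-mu = 0.38.
mu*log(mu) = 0.62*log(0.62) = -0.296382.
(1-mu)*log(1-mu) = 0.38*log(0.38) = -0.367682.
A* = -0.296382 + -0.367682 = -0.6641

-0.6641


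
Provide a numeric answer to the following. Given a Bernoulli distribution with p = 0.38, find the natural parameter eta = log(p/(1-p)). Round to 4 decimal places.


Natural parameter for Bernoulli: eta = log(p/(1-p)).
p = 0.38, 1-p = 0.62.
p/(1-p) = 0.612903.
eta = log(0.612903) = -0.4895

-0.4895


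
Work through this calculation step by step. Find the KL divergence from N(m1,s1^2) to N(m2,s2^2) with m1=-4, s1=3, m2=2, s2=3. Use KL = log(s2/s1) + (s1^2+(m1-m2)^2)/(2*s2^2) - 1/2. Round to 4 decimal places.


KL divergence between normal distributions:
KL = log(s2/s1) + (s1^2 + (m1-m2)^2)/(2*s2^2) - 1/2.
log(3/3) = 0.0.
(3^2 + (-4-2)^2)/(2*3^2) = (9 + 36)/18 = 2.5.
KL = 0.0 + 2.5 - 0.5 = 2.0000

2.0000


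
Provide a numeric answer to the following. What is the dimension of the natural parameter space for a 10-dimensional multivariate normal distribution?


Exponential family dimension calculation:
For 10-dim MVN: mean has 10 params, covariance has 10*11/2 = 55 unique entries.
Total dim = 10 + 55 = 65.

65


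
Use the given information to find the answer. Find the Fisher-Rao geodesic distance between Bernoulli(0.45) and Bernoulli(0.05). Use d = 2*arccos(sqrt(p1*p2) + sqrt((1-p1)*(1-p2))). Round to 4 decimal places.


Geodesic distance on Bernoulli manifold:
d(p1,p2) = 2*arccos(sqrt(p1*p2) + sqrt((1-p1)*(1-p2))).
sqrt(p1*p2) = sqrt(0.45*0.05) = 0.15.
sqrt((1-p1)*(1-p2)) = sqrt(0.55*0.95) = 0.722842.
arg = 0.15 + 0.722842 = 0.872842.
d = 2*arccos(0.872842) = 1.0196

1.0196


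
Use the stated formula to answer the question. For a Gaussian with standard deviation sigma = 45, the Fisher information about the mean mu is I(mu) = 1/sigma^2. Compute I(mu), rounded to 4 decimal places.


The Fisher information for the mean of a normal distribution is I(mu) = 1/sigma^2.
sigma = 45, so sigma^2 = 2025.
I(mu) = 1/2025 = 0.0005

0.0005


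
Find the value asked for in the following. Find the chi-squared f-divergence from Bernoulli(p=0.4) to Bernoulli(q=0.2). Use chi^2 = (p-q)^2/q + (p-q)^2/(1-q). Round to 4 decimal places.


Chi-squared divergence between Bernoulli distributions:
chi^2 = (p-q)^2/q + (p-q)^2/(1-q).
p = 0.4, q = 0.2, p-q = 0.2.
(p-q)^2 = 0.04.
term1 = 0.04/0.2 = 0.2.
term2 = 0.04/0.8 = 0.05.
chi^2 = 0.2 + 0.05 = 0.2500

0.2500
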